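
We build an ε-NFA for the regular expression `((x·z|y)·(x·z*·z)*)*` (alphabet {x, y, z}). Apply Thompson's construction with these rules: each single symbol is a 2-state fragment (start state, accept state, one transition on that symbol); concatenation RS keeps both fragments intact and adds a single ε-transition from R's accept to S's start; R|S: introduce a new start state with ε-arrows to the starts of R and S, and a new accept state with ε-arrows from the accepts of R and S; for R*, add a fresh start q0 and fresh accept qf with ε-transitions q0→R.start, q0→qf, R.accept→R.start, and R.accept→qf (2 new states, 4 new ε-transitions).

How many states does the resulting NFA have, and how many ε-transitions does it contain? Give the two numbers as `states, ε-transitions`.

20, 20

Bottom-up over the parse tree:
Each of the 6 symbol leaves contributes 2 states and 0 ε-transitions.
  x·z : 4 states, 1 ε-transition
  x·z|y : 8 states, 5 ε-transitions
  z* : 4 states, 4 ε-transitions
  x·z*·z : 8 states, 6 ε-transitions
  (x·z*·z)* : 10 states, 10 ε-transitions
  (x·z|y)·(x·z*·z)* : 18 states, 16 ε-transitions
  ((x·z|y)·(x·z*·z)*)* : 20 states, 20 ε-transitions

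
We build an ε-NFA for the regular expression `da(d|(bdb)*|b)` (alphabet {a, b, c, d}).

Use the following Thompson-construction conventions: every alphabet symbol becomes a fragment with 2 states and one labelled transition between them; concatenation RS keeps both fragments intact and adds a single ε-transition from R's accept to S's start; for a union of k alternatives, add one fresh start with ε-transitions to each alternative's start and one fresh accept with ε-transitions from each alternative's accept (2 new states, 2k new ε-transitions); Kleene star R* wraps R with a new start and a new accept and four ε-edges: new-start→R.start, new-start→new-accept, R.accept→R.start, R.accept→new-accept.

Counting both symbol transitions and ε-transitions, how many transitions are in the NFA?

Building bottom-up:
Each of the 7 symbol leaves contributes 1 transition (1 symbol, 0 ε).
  bdb → 5 transitions (3 symbol, 2 ε)
  (bdb)* → 9 transitions (3 symbol, 6 ε)
  d|(bdb)*|b → 17 transitions (5 symbol, 12 ε)
  da(d|(bdb)*|b) → 21 transitions (7 symbol, 14 ε)

21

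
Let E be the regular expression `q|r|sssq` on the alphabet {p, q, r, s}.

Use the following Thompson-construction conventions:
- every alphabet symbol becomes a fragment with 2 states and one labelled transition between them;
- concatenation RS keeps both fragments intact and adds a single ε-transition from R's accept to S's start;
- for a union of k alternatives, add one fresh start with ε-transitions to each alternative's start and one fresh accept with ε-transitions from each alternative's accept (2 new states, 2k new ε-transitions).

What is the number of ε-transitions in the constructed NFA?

Recursing over subexpressions:
Each of the 6 symbol leaves contributes 0 ε-transitions.
  sssq = 3 ε-transitions
  q|r|sssq = 9 ε-transitions

9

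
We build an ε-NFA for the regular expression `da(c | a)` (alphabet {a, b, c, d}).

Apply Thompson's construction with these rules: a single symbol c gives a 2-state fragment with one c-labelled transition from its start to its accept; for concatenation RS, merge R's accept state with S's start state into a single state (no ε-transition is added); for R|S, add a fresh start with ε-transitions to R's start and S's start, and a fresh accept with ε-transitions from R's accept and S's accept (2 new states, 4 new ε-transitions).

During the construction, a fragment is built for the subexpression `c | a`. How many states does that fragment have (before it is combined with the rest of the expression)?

6

Fragment for `c | a`:
Each of the 2 symbol leaves contributes a 2-state fragment.
  c | a → 6 states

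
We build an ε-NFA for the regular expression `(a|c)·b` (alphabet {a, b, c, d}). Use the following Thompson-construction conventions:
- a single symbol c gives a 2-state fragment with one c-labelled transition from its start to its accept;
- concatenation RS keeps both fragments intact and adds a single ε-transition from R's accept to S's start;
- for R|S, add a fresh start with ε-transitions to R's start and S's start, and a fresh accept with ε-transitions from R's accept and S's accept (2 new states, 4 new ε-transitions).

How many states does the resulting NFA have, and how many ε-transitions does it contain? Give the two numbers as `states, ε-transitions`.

8, 5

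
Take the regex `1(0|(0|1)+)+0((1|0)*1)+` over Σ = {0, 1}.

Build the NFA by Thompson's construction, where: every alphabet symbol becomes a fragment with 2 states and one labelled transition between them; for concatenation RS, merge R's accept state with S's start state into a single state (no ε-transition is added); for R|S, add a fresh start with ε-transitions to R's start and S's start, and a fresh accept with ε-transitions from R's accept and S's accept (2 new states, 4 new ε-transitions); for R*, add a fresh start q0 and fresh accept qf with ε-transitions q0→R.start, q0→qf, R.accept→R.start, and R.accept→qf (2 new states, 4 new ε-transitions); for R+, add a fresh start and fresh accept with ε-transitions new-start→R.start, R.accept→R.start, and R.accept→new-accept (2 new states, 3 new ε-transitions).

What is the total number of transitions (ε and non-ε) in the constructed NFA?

33

Bottom-up over the parse tree:
Each of the 8 symbol leaves contributes 1 transition (1 symbol, 0 ε).
  0|1 = 6 transitions (2 symbol, 4 ε)
  (0|1)+ = 9 transitions (2 symbol, 7 ε)
  0|(0|1)+ = 14 transitions (3 symbol, 11 ε)
  (0|(0|1)+)+ = 17 transitions (3 symbol, 14 ε)
  1|0 = 6 transitions (2 symbol, 4 ε)
  (1|0)* = 10 transitions (2 symbol, 8 ε)
  (1|0)*1 = 11 transitions (3 symbol, 8 ε)
  ((1|0)*1)+ = 14 transitions (3 symbol, 11 ε)
  1(0|(0|1)+)+0((1|0)*1)+ = 33 transitions (8 symbol, 25 ε)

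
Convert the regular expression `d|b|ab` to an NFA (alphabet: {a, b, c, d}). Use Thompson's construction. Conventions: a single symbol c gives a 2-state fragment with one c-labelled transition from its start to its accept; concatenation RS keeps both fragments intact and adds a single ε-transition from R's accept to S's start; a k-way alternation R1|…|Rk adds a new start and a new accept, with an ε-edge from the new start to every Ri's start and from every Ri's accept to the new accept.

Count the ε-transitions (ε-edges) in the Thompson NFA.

7

Recursing over subexpressions:
Each of the 4 symbol leaves contributes 0 ε-transitions.
  ab = 1 ε-transition
  d|b|ab = 7 ε-transitions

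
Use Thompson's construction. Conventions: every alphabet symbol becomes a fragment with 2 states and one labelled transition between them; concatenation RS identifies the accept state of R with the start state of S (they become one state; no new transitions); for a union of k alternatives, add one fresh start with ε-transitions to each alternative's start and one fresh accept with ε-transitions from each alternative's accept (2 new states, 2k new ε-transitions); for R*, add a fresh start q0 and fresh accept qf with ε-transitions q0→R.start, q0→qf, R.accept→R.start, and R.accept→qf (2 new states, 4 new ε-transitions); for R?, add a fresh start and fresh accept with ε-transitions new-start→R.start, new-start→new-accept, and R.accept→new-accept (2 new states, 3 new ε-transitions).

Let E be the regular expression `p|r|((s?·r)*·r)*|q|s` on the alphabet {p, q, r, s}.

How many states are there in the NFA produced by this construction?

Bottom-up over the parse tree:
Each of the 7 symbol leaves contributes a 2-state fragment.
  s? → 4 states
  s?·r → 5 states
  (s?·r)* → 7 states
  (s?·r)*·r → 8 states
  ((s?·r)*·r)* → 10 states
  p|r|((s?·r)*·r)*|q|s → 20 states

20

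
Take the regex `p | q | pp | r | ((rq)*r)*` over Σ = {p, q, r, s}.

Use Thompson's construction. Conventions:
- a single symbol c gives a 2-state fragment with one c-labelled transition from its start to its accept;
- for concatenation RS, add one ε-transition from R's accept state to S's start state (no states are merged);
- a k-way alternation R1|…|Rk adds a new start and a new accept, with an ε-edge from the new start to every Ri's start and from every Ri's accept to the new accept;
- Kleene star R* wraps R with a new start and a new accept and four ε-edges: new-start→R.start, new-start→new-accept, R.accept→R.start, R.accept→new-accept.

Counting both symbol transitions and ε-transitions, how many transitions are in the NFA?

29

Building bottom-up:
Each of the 8 symbol leaves contributes 1 transition (1 symbol, 0 ε).
  pp — 3 transitions (2 symbol, 1 ε)
  rq — 3 transitions (2 symbol, 1 ε)
  (rq)* — 7 transitions (2 symbol, 5 ε)
  (rq)*r — 9 transitions (3 symbol, 6 ε)
  ((rq)*r)* — 13 transitions (3 symbol, 10 ε)
  p | q | pp | r | ((rq)*r)* — 29 transitions (8 symbol, 21 ε)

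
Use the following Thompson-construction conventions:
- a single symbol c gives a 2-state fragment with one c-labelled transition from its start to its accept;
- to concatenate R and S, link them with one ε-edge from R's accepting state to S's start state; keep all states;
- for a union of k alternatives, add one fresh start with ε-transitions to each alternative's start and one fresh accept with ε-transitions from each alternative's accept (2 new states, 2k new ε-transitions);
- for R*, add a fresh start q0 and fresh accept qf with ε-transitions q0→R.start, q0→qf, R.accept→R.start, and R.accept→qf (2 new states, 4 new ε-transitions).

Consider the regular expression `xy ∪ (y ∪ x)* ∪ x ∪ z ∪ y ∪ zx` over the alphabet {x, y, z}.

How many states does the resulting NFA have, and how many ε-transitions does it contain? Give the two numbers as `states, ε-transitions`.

By structural recursion:
Each of the 9 symbol leaves contributes 2 states and 0 ε-transitions.
  xy : 4 states, 1 ε-transition
  y ∪ x : 6 states, 4 ε-transitions
  (y ∪ x)* : 8 states, 8 ε-transitions
  zx : 4 states, 1 ε-transition
  xy ∪ (y ∪ x)* ∪ x ∪ z ∪ y ∪ zx : 24 states, 22 ε-transitions

24, 22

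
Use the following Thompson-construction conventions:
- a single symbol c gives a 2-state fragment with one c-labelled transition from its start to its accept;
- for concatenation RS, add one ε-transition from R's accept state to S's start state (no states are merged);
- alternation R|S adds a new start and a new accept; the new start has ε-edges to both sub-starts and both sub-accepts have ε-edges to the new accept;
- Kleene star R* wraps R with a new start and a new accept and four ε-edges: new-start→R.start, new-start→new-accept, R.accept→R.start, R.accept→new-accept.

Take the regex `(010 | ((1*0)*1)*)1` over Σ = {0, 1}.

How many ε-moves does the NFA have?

By structural recursion:
Each of the 7 symbol leaves contributes 0 ε-transitions.
  010 : 2 ε-transitions
  1* : 4 ε-transitions
  1*0 : 5 ε-transitions
  (1*0)* : 9 ε-transitions
  (1*0)*1 : 10 ε-transitions
  ((1*0)*1)* : 14 ε-transitions
  010 | ((1*0)*1)* : 20 ε-transitions
  (010 | ((1*0)*1)*)1 : 21 ε-transitions

21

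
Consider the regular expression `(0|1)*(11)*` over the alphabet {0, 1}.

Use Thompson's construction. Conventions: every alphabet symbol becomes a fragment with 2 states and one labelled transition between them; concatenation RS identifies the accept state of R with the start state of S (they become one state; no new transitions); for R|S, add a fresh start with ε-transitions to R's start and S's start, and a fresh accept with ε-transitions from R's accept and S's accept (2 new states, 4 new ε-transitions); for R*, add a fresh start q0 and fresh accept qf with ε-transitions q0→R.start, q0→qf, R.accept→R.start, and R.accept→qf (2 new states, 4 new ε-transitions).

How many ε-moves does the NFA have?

Per subexpression:
Each of the 4 symbol leaves contributes 0 ε-transitions.
  0|1 → 4 ε-transitions
  (0|1)* → 8 ε-transitions
  11 → 0 ε-transitions
  (11)* → 4 ε-transitions
  (0|1)*(11)* → 12 ε-transitions

12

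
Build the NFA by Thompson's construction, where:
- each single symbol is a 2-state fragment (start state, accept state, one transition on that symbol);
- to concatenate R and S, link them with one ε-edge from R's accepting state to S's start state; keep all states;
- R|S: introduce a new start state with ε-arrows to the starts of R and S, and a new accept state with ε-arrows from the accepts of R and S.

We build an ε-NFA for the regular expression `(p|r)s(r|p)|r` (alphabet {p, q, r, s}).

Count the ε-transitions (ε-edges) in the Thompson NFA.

14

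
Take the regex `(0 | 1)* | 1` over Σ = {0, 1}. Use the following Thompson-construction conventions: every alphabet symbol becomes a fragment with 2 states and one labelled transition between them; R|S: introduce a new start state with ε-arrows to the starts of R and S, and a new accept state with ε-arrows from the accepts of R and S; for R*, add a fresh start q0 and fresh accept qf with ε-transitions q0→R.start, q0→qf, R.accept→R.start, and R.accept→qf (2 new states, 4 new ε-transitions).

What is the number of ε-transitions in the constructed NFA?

By structural recursion:
Each of the 3 symbol leaves contributes 0 ε-transitions.
  0 | 1 = 4 ε-transitions
  (0 | 1)* = 8 ε-transitions
  (0 | 1)* | 1 = 12 ε-transitions

12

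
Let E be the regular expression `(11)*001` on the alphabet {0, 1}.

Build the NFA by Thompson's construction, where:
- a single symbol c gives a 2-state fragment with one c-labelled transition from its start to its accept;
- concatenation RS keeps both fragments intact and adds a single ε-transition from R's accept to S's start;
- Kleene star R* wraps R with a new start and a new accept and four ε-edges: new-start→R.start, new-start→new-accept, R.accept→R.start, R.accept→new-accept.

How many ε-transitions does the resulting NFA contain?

8

Building bottom-up:
Each of the 5 symbol leaves contributes 0 ε-transitions.
  11 : 1 ε-transition
  (11)* : 5 ε-transitions
  (11)*001 : 8 ε-transitions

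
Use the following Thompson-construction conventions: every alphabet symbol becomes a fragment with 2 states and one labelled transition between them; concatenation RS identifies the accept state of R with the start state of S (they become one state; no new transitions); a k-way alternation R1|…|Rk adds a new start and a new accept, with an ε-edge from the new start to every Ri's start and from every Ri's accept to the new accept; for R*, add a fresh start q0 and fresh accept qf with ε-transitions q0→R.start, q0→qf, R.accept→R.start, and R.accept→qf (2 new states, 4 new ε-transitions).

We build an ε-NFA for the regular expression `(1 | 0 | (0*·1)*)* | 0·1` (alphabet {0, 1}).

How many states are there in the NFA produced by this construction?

20

Bottom-up over the parse tree:
Each of the 6 symbol leaves contributes a 2-state fragment.
  0* = 4 states
  0*·1 = 5 states
  (0*·1)* = 7 states
  1 | 0 | (0*·1)* = 13 states
  (1 | 0 | (0*·1)*)* = 15 states
  0·1 = 3 states
  (1 | 0 | (0*·1)*)* | 0·1 = 20 states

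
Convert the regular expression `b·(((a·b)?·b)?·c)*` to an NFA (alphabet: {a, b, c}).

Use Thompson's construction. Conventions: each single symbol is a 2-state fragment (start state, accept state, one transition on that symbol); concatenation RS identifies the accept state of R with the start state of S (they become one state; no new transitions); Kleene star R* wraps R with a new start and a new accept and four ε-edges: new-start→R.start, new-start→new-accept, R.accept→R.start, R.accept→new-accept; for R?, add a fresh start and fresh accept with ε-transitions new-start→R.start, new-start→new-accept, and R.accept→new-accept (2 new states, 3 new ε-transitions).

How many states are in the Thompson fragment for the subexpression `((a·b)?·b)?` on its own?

8

Fragment for `((a·b)?·b)?`:
Each of the 3 symbol leaves contributes a 2-state fragment.
  a·b — 3 states
  (a·b)? — 5 states
  (a·b)?·b — 6 states
  ((a·b)?·b)? — 8 states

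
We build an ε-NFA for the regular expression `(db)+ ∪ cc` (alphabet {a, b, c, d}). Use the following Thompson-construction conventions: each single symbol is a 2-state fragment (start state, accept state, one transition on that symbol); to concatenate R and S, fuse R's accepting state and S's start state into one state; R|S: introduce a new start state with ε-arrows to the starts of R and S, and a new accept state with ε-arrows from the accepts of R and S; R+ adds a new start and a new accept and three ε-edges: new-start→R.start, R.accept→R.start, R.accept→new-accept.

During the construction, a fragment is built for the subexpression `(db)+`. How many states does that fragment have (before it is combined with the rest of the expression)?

5

Fragment for `(db)+`:
Each of the 2 symbol leaves contributes a 2-state fragment.
  db = 3 states
  (db)+ = 5 states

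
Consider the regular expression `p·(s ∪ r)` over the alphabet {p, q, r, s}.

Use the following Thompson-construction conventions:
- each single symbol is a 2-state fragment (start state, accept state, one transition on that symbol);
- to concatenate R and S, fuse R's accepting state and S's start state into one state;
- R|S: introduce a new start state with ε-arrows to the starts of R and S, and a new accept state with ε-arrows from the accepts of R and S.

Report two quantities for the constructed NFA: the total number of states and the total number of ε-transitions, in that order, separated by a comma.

7, 4

By structural recursion:
Each of the 3 symbol leaves contributes 2 states and 0 ε-transitions.
  s ∪ r : 6 states, 4 ε-transitions
  p·(s ∪ r) : 7 states, 4 ε-transitions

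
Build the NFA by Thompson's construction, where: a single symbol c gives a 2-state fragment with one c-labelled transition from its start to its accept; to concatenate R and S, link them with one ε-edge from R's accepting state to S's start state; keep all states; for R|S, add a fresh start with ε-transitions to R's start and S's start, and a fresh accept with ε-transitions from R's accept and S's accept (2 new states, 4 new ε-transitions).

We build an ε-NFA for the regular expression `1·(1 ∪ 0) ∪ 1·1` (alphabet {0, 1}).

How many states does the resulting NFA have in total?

14

Building bottom-up:
Each of the 5 symbol leaves contributes a 2-state fragment.
  1 ∪ 0 → 6 states
  1·(1 ∪ 0) → 8 states
  1·1 → 4 states
  1·(1 ∪ 0) ∪ 1·1 → 14 states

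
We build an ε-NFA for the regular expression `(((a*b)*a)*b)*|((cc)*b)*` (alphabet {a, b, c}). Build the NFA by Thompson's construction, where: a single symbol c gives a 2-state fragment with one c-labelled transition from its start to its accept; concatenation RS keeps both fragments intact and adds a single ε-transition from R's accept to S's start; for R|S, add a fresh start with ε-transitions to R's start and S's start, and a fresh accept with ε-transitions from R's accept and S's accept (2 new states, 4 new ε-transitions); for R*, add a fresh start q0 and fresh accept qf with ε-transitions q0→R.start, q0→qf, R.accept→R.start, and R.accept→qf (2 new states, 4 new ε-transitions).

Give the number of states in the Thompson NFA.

28

Bottom-up over the parse tree:
Each of the 7 symbol leaves contributes a 2-state fragment.
  a* = 4 states
  a*b = 6 states
  (a*b)* = 8 states
  (a*b)*a = 10 states
  ((a*b)*a)* = 12 states
  ((a*b)*a)*b = 14 states
  (((a*b)*a)*b)* = 16 states
  cc = 4 states
  (cc)* = 6 states
  (cc)*b = 8 states
  ((cc)*b)* = 10 states
  (((a*b)*a)*b)*|((cc)*b)* = 28 states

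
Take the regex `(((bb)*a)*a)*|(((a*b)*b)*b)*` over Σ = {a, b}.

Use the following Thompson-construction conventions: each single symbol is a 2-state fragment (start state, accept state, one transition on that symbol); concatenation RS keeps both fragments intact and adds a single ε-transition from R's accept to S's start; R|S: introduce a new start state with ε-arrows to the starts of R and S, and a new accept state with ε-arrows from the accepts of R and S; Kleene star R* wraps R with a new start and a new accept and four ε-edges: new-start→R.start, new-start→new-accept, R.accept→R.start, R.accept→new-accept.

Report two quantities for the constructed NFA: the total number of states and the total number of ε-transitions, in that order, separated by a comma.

32, 38

Building bottom-up:
Each of the 8 symbol leaves contributes 2 states and 0 ε-transitions.
  bb : 4 states, 1 ε-transition
  (bb)* : 6 states, 5 ε-transitions
  (bb)*a : 8 states, 6 ε-transitions
  ((bb)*a)* : 10 states, 10 ε-transitions
  ((bb)*a)*a : 12 states, 11 ε-transitions
  (((bb)*a)*a)* : 14 states, 15 ε-transitions
  a* : 4 states, 4 ε-transitions
  a*b : 6 states, 5 ε-transitions
  (a*b)* : 8 states, 9 ε-transitions
  (a*b)*b : 10 states, 10 ε-transitions
  ((a*b)*b)* : 12 states, 14 ε-transitions
  ((a*b)*b)*b : 14 states, 15 ε-transitions
  (((a*b)*b)*b)* : 16 states, 19 ε-transitions
  (((bb)*a)*a)*|(((a*b)*b)*b)* : 32 states, 38 ε-transitions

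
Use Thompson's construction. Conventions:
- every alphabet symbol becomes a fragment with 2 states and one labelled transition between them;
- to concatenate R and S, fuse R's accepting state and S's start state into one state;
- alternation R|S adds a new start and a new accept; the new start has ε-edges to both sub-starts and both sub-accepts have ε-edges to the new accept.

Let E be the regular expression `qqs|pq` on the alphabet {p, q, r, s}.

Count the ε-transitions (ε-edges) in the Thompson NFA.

Bottom-up over the parse tree:
Each of the 5 symbol leaves contributes 0 ε-transitions.
  qqs : 0 ε-transitions
  pq : 0 ε-transitions
  qqs|pq : 4 ε-transitions

4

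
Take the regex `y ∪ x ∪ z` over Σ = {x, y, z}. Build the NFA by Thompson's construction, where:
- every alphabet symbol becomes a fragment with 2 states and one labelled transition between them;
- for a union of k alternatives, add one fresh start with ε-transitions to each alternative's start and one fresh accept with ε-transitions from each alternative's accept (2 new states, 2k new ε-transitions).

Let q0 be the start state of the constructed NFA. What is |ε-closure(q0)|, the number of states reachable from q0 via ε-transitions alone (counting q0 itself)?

4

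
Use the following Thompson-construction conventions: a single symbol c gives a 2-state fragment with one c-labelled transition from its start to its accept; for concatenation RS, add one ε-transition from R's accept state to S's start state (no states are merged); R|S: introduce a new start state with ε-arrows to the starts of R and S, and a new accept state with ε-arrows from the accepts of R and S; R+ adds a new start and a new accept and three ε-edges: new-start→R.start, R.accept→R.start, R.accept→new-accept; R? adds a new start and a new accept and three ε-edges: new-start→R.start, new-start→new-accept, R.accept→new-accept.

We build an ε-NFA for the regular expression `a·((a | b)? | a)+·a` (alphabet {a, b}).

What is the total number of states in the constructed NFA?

Bottom-up over the parse tree:
Each of the 5 symbol leaves contributes a 2-state fragment.
  a | b — 6 states
  (a | b)? — 8 states
  (a | b)? | a — 12 states
  ((a | b)? | a)+ — 14 states
  a·((a | b)? | a)+·a — 18 states

18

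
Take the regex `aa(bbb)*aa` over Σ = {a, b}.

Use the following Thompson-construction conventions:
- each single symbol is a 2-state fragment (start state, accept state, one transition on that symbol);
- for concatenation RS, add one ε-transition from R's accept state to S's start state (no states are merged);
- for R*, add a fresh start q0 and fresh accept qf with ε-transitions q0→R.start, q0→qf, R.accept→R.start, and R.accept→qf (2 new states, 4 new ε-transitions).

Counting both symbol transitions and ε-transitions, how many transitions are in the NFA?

By structural recursion:
Each of the 7 symbol leaves contributes 1 transition (1 symbol, 0 ε).
  bbb = 5 transitions (3 symbol, 2 ε)
  (bbb)* = 9 transitions (3 symbol, 6 ε)
  aa(bbb)*aa = 17 transitions (7 symbol, 10 ε)

17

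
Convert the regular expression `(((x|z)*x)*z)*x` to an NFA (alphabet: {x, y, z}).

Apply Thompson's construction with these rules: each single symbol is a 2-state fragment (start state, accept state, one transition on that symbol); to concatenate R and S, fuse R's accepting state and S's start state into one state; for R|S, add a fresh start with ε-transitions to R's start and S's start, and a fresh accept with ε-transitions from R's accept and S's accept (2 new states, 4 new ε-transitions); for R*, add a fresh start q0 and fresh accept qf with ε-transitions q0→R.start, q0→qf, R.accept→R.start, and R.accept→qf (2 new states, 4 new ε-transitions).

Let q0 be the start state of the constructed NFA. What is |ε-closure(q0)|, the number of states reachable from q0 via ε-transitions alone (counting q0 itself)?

Compute the ε-closure size of each fragment's start state recursively; a symbol fragment's start has no outgoing ε-edge, so its closure is just itself (size 1).
  x|z — C = 1 + 1 + 1 = 3 (the new accept is not ε-reachable since no branch accepts ε)
  (x|z)* — C = 1 (new start) + 3 (body) + 1 (new accept) = 5
  (x|z)*x — C = 5 + (1−1) = 5 (closure spills across the concat boundary because the left factor accepts ε)
  ((x|z)*x)* — C = 1 (new start) + 5 (body) + 1 (new accept) = 7
  ((x|z)*x)*z — the left operand accepts ε, so the closure extends into the next operand (the shared merged state is already counted); C = 7 + (1−1) = 7
  (((x|z)*x)*z)* — new start has ε-edges to the inner start and to the new accept, so C = 2 + 7 = 9
  (((x|z)*x)*z)*x — the left operand accepts ε, so the closure extends into the next operand (the shared merged state is already counted); C = 9 + (1−1) = 9

9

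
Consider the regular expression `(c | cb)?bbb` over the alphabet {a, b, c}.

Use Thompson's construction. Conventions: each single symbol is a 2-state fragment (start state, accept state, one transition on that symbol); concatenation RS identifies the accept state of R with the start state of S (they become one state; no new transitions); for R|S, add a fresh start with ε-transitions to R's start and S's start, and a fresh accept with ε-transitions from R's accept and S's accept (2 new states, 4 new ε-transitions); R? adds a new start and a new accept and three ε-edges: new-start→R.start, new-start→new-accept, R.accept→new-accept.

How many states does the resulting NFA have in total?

12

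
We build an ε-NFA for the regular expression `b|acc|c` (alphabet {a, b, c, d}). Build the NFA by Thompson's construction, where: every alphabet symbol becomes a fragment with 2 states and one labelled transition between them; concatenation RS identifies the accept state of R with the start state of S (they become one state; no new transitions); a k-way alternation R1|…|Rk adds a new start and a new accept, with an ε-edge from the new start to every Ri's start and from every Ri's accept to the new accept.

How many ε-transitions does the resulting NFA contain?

6

Bottom-up over the parse tree:
Each of the 5 symbol leaves contributes 0 ε-transitions.
  acc → 0 ε-transitions
  b|acc|c → 6 ε-transitions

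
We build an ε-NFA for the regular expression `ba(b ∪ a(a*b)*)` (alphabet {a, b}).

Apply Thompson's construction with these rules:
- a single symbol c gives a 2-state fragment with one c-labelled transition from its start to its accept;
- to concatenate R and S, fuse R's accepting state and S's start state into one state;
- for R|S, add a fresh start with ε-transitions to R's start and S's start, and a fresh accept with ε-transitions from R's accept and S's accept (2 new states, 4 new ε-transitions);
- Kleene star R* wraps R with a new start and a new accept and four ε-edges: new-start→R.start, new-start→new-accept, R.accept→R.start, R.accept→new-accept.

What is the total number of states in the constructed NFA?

14

Bottom-up over the parse tree:
Each of the 6 symbol leaves contributes a 2-state fragment.
  a* — 4 states
  a*b — 5 states
  (a*b)* — 7 states
  a(a*b)* — 8 states
  b ∪ a(a*b)* — 12 states
  ba(b ∪ a(a*b)*) — 14 states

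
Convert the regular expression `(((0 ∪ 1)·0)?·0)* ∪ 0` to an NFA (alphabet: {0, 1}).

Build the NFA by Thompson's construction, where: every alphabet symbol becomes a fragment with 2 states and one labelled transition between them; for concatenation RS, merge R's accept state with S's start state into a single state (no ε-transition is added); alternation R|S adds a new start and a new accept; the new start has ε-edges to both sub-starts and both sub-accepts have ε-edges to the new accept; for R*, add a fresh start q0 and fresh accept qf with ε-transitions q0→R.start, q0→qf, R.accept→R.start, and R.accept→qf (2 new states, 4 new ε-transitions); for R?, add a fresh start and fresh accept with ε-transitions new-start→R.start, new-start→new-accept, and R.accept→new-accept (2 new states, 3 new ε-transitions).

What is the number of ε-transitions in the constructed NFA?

15

Per subexpression:
Each of the 5 symbol leaves contributes 0 ε-transitions.
  0 ∪ 1 = 4 ε-transitions
  (0 ∪ 1)·0 = 4 ε-transitions
  ((0 ∪ 1)·0)? = 7 ε-transitions
  ((0 ∪ 1)·0)?·0 = 7 ε-transitions
  (((0 ∪ 1)·0)?·0)* = 11 ε-transitions
  (((0 ∪ 1)·0)?·0)* ∪ 0 = 15 ε-transitions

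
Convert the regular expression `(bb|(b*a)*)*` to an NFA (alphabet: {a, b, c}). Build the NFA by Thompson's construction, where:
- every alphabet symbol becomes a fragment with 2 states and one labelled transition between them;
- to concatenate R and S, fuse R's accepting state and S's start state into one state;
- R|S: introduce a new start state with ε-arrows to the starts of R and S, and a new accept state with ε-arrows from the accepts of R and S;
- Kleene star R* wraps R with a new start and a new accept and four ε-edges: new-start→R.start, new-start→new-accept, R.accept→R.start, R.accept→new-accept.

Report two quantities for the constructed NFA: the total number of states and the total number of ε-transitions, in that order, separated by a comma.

Building bottom-up:
Each of the 4 symbol leaves contributes 2 states and 0 ε-transitions.
  bb — 3 states, 0 ε-transitions
  b* — 4 states, 4 ε-transitions
  b*a — 5 states, 4 ε-transitions
  (b*a)* — 7 states, 8 ε-transitions
  bb|(b*a)* — 12 states, 12 ε-transitions
  (bb|(b*a)*)* — 14 states, 16 ε-transitions

14, 16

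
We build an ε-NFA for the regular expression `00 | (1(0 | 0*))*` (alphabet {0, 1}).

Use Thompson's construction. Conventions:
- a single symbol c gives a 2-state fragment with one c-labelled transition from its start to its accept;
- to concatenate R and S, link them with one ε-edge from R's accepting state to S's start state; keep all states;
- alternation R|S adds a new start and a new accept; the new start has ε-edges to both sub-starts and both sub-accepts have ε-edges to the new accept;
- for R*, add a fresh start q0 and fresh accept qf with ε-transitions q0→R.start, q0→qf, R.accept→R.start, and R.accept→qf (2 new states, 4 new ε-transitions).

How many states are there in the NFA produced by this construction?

Per subexpression:
Each of the 5 symbol leaves contributes a 2-state fragment.
  00 : 4 states
  0* : 4 states
  0 | 0* : 8 states
  1(0 | 0*) : 10 states
  (1(0 | 0*))* : 12 states
  00 | (1(0 | 0*))* : 18 states

18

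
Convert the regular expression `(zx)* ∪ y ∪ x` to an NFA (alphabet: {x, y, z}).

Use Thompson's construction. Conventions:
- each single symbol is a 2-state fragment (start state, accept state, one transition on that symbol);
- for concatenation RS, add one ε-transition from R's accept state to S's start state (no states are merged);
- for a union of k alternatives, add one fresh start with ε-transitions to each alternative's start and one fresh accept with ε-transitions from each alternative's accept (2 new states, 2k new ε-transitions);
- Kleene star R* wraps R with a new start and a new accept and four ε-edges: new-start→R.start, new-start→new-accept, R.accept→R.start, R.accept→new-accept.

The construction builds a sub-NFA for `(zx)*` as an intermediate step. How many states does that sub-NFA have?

Fragment for `(zx)*`:
Each of the 2 symbol leaves contributes a 2-state fragment.
  zx : 4 states
  (zx)* : 6 states

6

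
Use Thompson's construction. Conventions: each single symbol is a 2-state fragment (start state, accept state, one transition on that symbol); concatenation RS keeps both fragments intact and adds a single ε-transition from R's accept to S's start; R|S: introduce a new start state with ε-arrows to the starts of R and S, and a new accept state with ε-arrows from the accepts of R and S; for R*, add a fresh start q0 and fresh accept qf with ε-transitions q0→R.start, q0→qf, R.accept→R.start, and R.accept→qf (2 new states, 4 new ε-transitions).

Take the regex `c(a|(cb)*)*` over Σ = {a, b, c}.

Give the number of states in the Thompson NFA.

Building bottom-up:
Each of the 4 symbol leaves contributes a 2-state fragment.
  cb = 4 states
  (cb)* = 6 states
  a|(cb)* = 10 states
  (a|(cb)*)* = 12 states
  c(a|(cb)*)* = 14 states

14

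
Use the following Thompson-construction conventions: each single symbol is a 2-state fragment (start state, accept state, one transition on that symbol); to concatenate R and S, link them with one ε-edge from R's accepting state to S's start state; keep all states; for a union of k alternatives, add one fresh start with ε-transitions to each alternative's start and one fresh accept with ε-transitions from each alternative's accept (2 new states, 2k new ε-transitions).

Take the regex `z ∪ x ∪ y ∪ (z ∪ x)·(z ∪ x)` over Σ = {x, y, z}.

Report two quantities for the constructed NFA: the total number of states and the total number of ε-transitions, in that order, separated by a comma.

20, 17

Per subexpression:
Each of the 7 symbol leaves contributes 2 states and 0 ε-transitions.
  z ∪ x : 6 states, 4 ε-transitions
  z ∪ x : 6 states, 4 ε-transitions
  (z ∪ x)·(z ∪ x) : 12 states, 9 ε-transitions
  z ∪ x ∪ y ∪ (z ∪ x)·(z ∪ x) : 20 states, 17 ε-transitions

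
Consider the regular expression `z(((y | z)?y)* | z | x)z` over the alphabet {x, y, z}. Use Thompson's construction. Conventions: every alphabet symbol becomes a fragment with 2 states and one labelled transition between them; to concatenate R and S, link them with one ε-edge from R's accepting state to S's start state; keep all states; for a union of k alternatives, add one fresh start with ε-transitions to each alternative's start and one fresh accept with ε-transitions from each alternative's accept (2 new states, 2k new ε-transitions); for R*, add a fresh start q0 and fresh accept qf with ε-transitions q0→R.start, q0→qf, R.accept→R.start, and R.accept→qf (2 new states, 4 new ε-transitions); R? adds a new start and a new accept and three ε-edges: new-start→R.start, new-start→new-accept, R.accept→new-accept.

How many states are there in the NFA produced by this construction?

Per subexpression:
Each of the 7 symbol leaves contributes a 2-state fragment.
  y | z — 6 states
  (y | z)? — 8 states
  (y | z)?y — 10 states
  ((y | z)?y)* — 12 states
  ((y | z)?y)* | z | x — 18 states
  z(((y | z)?y)* | z | x)z — 22 states

22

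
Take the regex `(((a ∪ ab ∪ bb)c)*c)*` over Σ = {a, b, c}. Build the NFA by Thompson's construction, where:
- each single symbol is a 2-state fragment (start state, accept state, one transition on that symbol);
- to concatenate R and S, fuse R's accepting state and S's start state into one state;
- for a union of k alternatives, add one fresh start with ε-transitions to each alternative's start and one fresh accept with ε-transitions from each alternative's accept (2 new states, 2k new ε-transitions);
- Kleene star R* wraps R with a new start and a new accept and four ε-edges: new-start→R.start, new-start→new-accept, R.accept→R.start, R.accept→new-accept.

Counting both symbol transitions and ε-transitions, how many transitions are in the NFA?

21

Recursing over subexpressions:
Each of the 7 symbol leaves contributes 1 transition (1 symbol, 0 ε).
  ab = 2 transitions (2 symbol, 0 ε)
  bb = 2 transitions (2 symbol, 0 ε)
  a ∪ ab ∪ bb = 11 transitions (5 symbol, 6 ε)
  (a ∪ ab ∪ bb)c = 12 transitions (6 symbol, 6 ε)
  ((a ∪ ab ∪ bb)c)* = 16 transitions (6 symbol, 10 ε)
  ((a ∪ ab ∪ bb)c)*c = 17 transitions (7 symbol, 10 ε)
  (((a ∪ ab ∪ bb)c)*c)* = 21 transitions (7 symbol, 14 ε)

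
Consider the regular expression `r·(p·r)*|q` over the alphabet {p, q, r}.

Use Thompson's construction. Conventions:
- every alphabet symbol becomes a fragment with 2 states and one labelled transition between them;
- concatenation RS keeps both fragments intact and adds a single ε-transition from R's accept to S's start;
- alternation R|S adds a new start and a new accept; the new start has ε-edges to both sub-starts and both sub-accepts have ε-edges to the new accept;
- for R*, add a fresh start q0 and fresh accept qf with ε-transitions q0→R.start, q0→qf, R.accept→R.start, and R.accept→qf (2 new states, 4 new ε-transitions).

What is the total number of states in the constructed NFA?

Recursing over subexpressions:
Each of the 4 symbol leaves contributes a 2-state fragment.
  p·r : 4 states
  (p·r)* : 6 states
  r·(p·r)* : 8 states
  r·(p·r)*|q : 12 states

12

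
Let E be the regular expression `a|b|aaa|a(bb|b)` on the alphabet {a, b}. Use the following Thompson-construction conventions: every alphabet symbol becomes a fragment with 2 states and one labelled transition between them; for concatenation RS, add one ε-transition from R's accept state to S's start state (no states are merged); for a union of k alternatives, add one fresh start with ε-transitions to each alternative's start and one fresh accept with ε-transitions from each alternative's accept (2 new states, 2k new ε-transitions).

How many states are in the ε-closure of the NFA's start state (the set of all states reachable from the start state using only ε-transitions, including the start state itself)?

Compute the ε-closure size of each fragment's start state recursively; a symbol fragment's start has no outgoing ε-edge, so its closure is just itself (size 1).
  aaa : |ε-closure| equals the left operand's closure size = 1 (its accept is not ε-reachable, so the closure stops there)
  bb : same as the first factor's closure: |ε-closure| = 1
  bb|b : |ε-closure| = 1 + 1 + 1 = 3 (the new accept is not ε-reachable since no branch accepts ε)
  a(bb|b) : same as the first factor's closure: |ε-closure| = 1
  a|b|aaa|a(bb|b) : |ε-closure| = 1 + 1 + 1 + 1 + 1 = 5 (the new accept is not ε-reachable since no branch accepts ε)

5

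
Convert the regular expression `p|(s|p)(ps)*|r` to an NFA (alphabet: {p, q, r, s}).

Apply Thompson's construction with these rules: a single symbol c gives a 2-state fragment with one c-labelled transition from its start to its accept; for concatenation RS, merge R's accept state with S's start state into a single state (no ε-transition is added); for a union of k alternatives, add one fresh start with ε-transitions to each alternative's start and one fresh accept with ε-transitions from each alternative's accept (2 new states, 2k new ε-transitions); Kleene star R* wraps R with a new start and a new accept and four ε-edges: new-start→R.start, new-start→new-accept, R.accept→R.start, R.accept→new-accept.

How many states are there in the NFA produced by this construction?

16

Recursing over subexpressions:
Each of the 6 symbol leaves contributes a 2-state fragment.
  s|p = 6 states
  ps = 3 states
  (ps)* = 5 states
  (s|p)(ps)* = 10 states
  p|(s|p)(ps)*|r = 16 states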